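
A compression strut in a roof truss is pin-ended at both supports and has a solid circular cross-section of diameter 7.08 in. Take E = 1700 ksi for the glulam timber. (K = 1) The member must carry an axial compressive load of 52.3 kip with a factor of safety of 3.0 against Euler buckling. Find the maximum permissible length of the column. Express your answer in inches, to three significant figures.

L_max ≈ 115 in

I = πd⁴/64 = π×7.08⁴/64 = 123.3 in⁴
Required critical load P_cr = n·P = 3.0 × 52.3 = 156.9 kip = 1.569×10^5 lb
From P_cr = π²EI/(K·L)²:  L = (1/K)·√(π²EI/P_cr) = (1/1)·√(π²×1.70×10^6×123.3/1.569×10^5)
L = 115 in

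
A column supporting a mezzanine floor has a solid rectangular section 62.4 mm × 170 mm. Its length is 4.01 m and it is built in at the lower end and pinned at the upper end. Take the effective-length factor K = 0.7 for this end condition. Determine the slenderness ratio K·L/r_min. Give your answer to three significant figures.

For a rectangle r_min = b/√12 = 62.4/√12 = 18.01 mm
L_e = K·L = 0.7 × 4.01 m = 2.807 m = 2807.0 mm
λ = L_e / r_min = 2807.0 / 18.01 = 156

λ ≈ 156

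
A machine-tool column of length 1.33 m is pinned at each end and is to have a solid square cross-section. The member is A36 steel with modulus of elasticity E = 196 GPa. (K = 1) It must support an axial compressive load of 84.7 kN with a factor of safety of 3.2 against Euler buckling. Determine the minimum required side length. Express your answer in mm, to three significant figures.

a ≈ 41.5 mm

Required P_cr = n·P = 3.2 × 84.7 = 271.0 kN
L_e = K·L = 1 × 1.33 = 1.330 m
Required I = P_cr·L_e²/(π²E) = 2.710×10^5 × 1.330² / (π² × 1.96×10^11) = 2.478×10^-7 m⁴
I_req = 2.478×10^5 mm⁴
Solid square: I = a⁴/12  ⇒  a = (12I)^(1/4) = (12×2.478×10^5)^(1/4) = 41.5 mm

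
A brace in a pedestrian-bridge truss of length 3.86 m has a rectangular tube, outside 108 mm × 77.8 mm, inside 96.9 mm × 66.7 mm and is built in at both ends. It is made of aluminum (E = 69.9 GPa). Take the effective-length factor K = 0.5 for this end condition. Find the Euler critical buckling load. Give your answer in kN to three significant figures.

P_cr ≈ 341 kN

Weak-axis I_min = (h_o·b_o³ − h_i·b_i³)/12 with b_o = 77.8, b_i = 66.70 mm (shorter outer/inner sides).
I_min = (108×77.8³ − 96.90×66.70³)/12 = 1.842×10^6 mm⁴
I = 1.842×10^6 mm⁴ = 1.842×10^-6 m⁴
Effective length L_e = K·L = 0.5 × 3.86 = 1.930 m
P_cr = π²EI / L_e² = π² × 69.9×10⁹ × 1.842×10^-6 / 1.930² = 3.412×10^5 N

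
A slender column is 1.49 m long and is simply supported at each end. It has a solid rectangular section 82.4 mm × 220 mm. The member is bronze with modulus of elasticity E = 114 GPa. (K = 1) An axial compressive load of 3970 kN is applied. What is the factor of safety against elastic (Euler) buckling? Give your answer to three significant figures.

n ≈ 1.31

Buckling occurs about the weak axis: I_min = h·b³/12 with b = 82.4 mm (the shorter side).
I_min = 220×82.4³/12 = 1.026×10^7 mm⁴
I = 1.026×10^7 mm⁴ = 1.026×10^-5 m⁴
Effective length L_e = K·L = 1 × 1.49 = 1.490 m
P_cr = π²EI / L_e² = π² × 114×10⁹ × 1.026×10^-5 / 1.490² = 5.198×10^6 N
Factor of safety n = P_cr / P = 5198.2 / 3970 = 1.31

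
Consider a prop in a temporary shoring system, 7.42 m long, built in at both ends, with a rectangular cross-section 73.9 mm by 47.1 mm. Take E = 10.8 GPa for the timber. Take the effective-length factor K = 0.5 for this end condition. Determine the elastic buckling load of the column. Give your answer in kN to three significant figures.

P_cr ≈ 4.98 kN

Buckling occurs about the weak axis: I_min = h·b³/12 with b = 47.1 mm (the shorter side).
I_min = 73.9×47.1³/12 = 6.435×10^5 mm⁴
I = 6.435×10^5 mm⁴ = 6.435×10^-7 m⁴
Effective length L_e = K·L = 0.5 × 7.42 = 3.710 m
P_cr = π²EI / L_e² = π² × 10.8×10⁹ × 6.435×10^-7 / 3.710² = 4.983×10^3 N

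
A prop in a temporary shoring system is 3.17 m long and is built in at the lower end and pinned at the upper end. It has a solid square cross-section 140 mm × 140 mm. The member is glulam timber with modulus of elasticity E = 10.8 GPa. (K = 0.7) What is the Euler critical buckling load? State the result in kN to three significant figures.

I = a⁴/12 = 140⁴/12 = 3.201×10^7 mm⁴
I = 3.201×10^7 mm⁴ = 3.201×10^-5 m⁴
Effective length L_e = K·L = 0.7 × 3.17 = 2.219 m
P_cr = π²EI / L_e² = π² × 10.8×10⁹ × 3.201×10^-5 / 2.219² = 6.930×10^5 N

P_cr ≈ 693 kN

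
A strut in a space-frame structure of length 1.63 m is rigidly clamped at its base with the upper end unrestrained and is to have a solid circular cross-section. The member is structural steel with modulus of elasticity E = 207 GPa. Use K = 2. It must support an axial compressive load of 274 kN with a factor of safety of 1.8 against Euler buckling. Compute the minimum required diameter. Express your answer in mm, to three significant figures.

Required P_cr = n·P = 1.8 × 274 = 493.2 kN
L_e = K·L = 2 × 1.63 = 3.260 m
Required I = P_cr·L_e²/(π²E) = 4.932×10^5 × 3.260² / (π² × 2.07×10^11) = 2.566×10^-6 m⁴
I_req = 2.566×10^6 mm⁴
Solid circle: I = πd⁴/64  ⇒  d = (64I/π)^(1/4) = (64×2.566×10^6/π)^(1/4) = 85.0 mm

d ≈ 85.0 mm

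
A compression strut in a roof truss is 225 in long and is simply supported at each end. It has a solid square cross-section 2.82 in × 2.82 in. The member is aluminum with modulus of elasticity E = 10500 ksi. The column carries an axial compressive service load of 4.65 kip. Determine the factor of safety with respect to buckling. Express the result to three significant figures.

I = a⁴/12 = 2.82⁴/12 = 5.270 in⁴
Effective length L_e = K·L = 1 × 225 = 225.0 in
P_cr = π²EI / L_e² = π² × 10500×10³ × 5.270 / 225.0² = 1.079×10^4 lb
Factor of safety n = P_cr / P = 10.788 / 4.65 = 2.32

n ≈ 2.32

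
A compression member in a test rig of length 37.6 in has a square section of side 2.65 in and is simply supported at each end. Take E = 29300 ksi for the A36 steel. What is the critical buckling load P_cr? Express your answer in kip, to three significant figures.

P_cr ≈ 841 kip

I = a⁴/12 = 2.65⁴/12 = 4.110 in⁴
Effective length L_e = K·L = 1 × 37.6 = 37.60 in
P_cr = π²EI / L_e² = π² × 29300×10³ × 4.110 / 37.60² = 8.406×10^5 lb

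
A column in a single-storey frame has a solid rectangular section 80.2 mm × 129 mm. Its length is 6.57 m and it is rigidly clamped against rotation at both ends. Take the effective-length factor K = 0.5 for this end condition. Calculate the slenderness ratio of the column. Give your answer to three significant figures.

λ ≈ 142

For a rectangle r_min = b/√12 = 80.2/√12 = 23.15 mm
L_e = K·L = 0.5 × 6.57 m = 3.285 m = 3285.0 mm
λ = L_e / r_min = 3285.0 / 23.15 = 142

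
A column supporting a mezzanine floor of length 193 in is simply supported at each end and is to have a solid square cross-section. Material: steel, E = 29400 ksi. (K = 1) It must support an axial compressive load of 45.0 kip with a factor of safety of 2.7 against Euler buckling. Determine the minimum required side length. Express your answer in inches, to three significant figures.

a ≈ 3.70 in

Required P_cr = n·P = 2.7 × 45.0 = 121.5 kip
L_e = K·L = 1 × 193 = 193.0 in
Required I = P_cr·L_e²/(π²E) = 1.215×10^5 × 193.0² / (π² × 2.94×10^7) = 15.60 in⁴
Solid square: I = a⁴/12  ⇒  a = (12I)^(1/4) = (12×15.60)^(1/4) = 3.70 in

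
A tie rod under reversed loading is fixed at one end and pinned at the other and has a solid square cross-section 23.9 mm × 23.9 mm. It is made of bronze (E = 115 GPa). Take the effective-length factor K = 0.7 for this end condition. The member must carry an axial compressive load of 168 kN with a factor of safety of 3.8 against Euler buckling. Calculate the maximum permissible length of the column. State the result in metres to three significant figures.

L_max ≈ 0.314 m

I = a⁴/12 = 23.9⁴/12 = 2.719×10^4 mm⁴
I = 2.719×10^-8 m⁴
Required critical load P_cr = n·P = 3.8 × 168 = 638.4 kN = 6.384×10^5 N
From P_cr = π²EI/(K·L)²:  L = (1/K)·√(π²EI/P_cr) = (1/0.7)·√(π²×1.15×10^11×2.719×10^-8/6.384×10^5)
L = 0.314 m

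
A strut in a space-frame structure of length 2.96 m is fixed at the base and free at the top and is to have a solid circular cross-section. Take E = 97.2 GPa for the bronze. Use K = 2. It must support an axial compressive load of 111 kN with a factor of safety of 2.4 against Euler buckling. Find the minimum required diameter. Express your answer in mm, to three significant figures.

d ≈ 119 mm

Required P_cr = n·P = 2.4 × 111 = 266.4 kN
L_e = K·L = 2 × 2.96 = 5.920 m
Required I = P_cr·L_e²/(π²E) = 2.664×10^5 × 5.920² / (π² × 9.72×10^10) = 9.732×10^-6 m⁴
I_req = 9.732×10^6 mm⁴
Solid circle: I = πd⁴/64  ⇒  d = (64I/π)^(1/4) = (64×9.732×10^6/π)^(1/4) = 119 mm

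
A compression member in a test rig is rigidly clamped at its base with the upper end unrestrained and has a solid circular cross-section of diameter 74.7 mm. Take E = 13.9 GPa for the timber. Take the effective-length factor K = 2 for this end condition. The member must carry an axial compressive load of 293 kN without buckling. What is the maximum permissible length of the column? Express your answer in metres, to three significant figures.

I = πd⁴/64 = π×74.7⁴/64 = 1.528×10^6 mm⁴
I = 1.528×10^-6 m⁴
At the buckling limit P_cr = P = 2.930×10^5 N
From P_cr = π²EI/(K·L)²:  L = (1/K)·√(π²EI/P_cr) = (1/2)·√(π²×1.39×10^10×1.528×10^-6/2.930×10^5)
L = 0.423 m

L_max ≈ 0.423 m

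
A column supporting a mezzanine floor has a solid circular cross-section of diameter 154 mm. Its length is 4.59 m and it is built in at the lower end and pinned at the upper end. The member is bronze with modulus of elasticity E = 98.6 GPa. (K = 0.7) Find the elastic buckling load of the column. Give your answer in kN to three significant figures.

I = πd⁴/64 = π×154⁴/64 = 2.761×10^7 mm⁴
I = 2.761×10^7 mm⁴ = 2.761×10^-5 m⁴
Effective length L_e = K·L = 0.7 × 4.59 = 3.213 m
P_cr = π²EI / L_e² = π² × 98.6×10⁹ × 2.761×10^-5 / 3.213² = 2.603×10^6 N

P_cr ≈ 2600 kN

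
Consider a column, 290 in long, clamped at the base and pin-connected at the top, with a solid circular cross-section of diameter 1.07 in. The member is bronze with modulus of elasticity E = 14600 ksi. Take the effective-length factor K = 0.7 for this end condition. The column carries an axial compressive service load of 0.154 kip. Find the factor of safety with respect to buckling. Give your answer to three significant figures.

n ≈ 1.46

I = πd⁴/64 = π×1.07⁴/64 = 6.434×10^-2 in⁴
Effective length L_e = K·L = 0.7 × 290 = 203.0 in
P_cr = π²EI / L_e² = π² × 14600×10³ × 6.434×10^-2 / 203.0² = 225.0 lb
Factor of safety n = P_cr / P = 0.22499 / 0.154 = 1.46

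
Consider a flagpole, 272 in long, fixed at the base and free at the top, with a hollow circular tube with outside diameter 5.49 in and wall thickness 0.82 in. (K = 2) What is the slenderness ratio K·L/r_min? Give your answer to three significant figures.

Inner diameter d_i = 5.49 − 2×0.82 = 3.850 in
I = π(d_o⁴ − d_i⁴)/64 = π(5.49⁴ − 3.850⁴)/64 = 33.81 in⁴
A = 12.03 in²;  r_min = √(I/A) = √(33.81/12.03) = 1.676 in
L_e = K·L = 2 × 272 = 544.0 in
λ = L_e / r_min = 544.00 / 1.676 = 325

λ ≈ 325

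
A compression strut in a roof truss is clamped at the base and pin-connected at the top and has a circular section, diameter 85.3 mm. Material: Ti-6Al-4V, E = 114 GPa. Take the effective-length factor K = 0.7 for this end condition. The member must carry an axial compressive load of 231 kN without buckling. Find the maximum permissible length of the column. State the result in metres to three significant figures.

L_max ≈ 5.08 m

I = πd⁴/64 = π×85.3⁴/64 = 2.599×10^6 mm⁴
I = 2.599×10^-6 m⁴
At the buckling limit P_cr = P = 2.310×10^5 N
From P_cr = π²EI/(K·L)²:  L = (1/K)·√(π²EI/P_cr) = (1/0.7)·√(π²×1.14×10^11×2.599×10^-6/2.310×10^5)
L = 5.08 m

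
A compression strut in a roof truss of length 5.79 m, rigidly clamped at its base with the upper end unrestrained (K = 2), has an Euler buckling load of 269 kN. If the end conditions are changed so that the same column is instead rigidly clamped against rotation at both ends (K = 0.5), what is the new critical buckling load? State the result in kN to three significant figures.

P_cr ∝ 1/K², so P_cr,new = P_cr,old × (K_old/K_new)² = 269 × (2/0.5)²
= 269 × 16.00 = 4300 kN

P_cr ≈ 4300 kN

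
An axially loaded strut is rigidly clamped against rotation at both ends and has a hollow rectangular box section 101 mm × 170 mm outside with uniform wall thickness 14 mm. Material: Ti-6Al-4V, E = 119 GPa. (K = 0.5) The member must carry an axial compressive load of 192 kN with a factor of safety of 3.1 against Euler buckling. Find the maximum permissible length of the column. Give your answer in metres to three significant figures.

L_max ≈ 8.88 m

Inner dimensions: h_i = 170 − 2×14 = 142.0 mm, b_i = 101 − 2×14 = 73.00 mm
Weak-axis I_min = (h_o·b_o³ − h_i·b_i³)/12 with b_o = 101, b_i = 73.00 mm (shorter outer/inner sides).
I_min = (170×101³ − 142.0×73.00³)/12 = 9.993×10^6 mm⁴
I = 9.993×10^-6 m⁴
Required critical load P_cr = n·P = 3.1 × 192 = 595.2 kN = 5.952×10^5 N
From P_cr = π²EI/(K·L)²:  L = (1/K)·√(π²EI/P_cr) = (1/0.5)·√(π²×1.19×10^11×9.993×10^-6/5.952×10^5)
L = 8.88 m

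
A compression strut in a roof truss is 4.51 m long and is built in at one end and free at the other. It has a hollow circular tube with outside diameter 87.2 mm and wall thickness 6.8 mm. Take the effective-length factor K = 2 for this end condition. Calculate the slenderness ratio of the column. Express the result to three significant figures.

Inner diameter d_i = 87.2 − 2×6.8 = 73.60 mm
I = π(d_o⁴ − d_i⁴)/64 = π(87.2⁴ − 73.60⁴)/64 = 1.398×10^6 mm⁴
A = 1.718×10^3 mm²;  r_min = √(I/A) = √(1.398×10^6/1.718×10^3) = 28.53 mm
L_e = K·L = 2 × 4.51 m = 9.020 m = 9020.0 mm
λ = L_e / r_min = 9020.0 / 28.53 = 316

λ ≈ 316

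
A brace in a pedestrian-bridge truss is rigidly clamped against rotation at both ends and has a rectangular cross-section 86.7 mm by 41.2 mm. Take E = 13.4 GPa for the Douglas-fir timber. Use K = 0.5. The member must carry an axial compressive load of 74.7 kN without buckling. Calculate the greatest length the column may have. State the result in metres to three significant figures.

L_max ≈ 1.89 m

Buckling occurs about the weak axis: I_min = h·b³/12 with b = 41.2 mm (the shorter side).
I_min = 86.7×41.2³/12 = 5.053×10^5 mm⁴
I = 5.053×10^-7 m⁴
At the buckling limit P_cr = P = 7.470×10^4 N
From P_cr = π²EI/(K·L)²:  L = (1/K)·√(π²EI/P_cr) = (1/0.5)·√(π²×1.34×10^10×5.053×10^-7/7.470×10^4)
L = 1.89 m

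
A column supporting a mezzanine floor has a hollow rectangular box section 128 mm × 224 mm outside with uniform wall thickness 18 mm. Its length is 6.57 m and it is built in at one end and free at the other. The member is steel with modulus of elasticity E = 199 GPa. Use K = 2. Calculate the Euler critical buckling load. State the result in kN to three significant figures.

Inner dimensions: h_i = 224 − 2×18 = 188.0 mm, b_i = 128 − 2×18 = 92.00 mm
Weak-axis I_min = (h_o·b_o³ − h_i·b_i³)/12 with b_o = 128, b_i = 92.00 mm (shorter outer/inner sides).
I_min = (224×128³ − 188.0×92.00³)/12 = 2.695×10^7 mm⁴
I = 2.695×10^7 mm⁴ = 2.695×10^-5 m⁴
Effective length L_e = K·L = 2 × 6.57 = 13.14 m
P_cr = π²EI / L_e² = π² × 199×10⁹ × 2.695×10^-5 / 13.14² = 3.065×10^5 N

P_cr ≈ 307 kN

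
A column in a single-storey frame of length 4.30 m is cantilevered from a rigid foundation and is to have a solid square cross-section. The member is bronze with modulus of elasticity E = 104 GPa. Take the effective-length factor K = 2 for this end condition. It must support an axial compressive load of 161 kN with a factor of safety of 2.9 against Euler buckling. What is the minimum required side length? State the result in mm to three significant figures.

Required P_cr = n·P = 2.9 × 161 = 466.9 kN
L_e = K·L = 2 × 4.30 = 8.600 m
Required I = P_cr·L_e²/(π²E) = 4.669×10^5 × 8.600² / (π² × 1.04×10^11) = 3.364×10^-5 m⁴
I_req = 3.364×10^7 mm⁴
Solid square: I = a⁴/12  ⇒  a = (12I)^(1/4) = (12×3.364×10^7)^(1/4) = 142 mm

a ≈ 142 mm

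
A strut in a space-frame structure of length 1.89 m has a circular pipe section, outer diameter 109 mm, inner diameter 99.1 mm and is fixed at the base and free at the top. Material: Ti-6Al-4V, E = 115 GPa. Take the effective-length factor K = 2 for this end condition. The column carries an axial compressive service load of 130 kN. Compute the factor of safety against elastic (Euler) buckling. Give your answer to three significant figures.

d_o = 109 mm, d_i = 99.1 mm
I = π(d_o⁴ − d_i⁴)/64 = π(109⁴ − 99.10⁴)/64 = 2.195×10^6 mm⁴
I = 2.195×10^6 mm⁴ = 2.195×10^-6 m⁴
Effective length L_e = K·L = 2 × 1.89 = 3.780 m
P_cr = π²EI / L_e² = π² × 115×10⁹ × 2.195×10^-6 / 3.780² = 1.743×10^5 N
Factor of safety n = P_cr / P = 174.34 / 130 = 1.34

n ≈ 1.34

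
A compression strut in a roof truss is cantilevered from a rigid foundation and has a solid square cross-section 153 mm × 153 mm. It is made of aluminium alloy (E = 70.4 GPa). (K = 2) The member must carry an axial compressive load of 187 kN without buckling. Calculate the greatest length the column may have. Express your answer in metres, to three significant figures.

I = a⁴/12 = 153⁴/12 = 4.567×10^7 mm⁴
I = 4.567×10^-5 m⁴
At the buckling limit P_cr = P = 1.870×10^5 N
From P_cr = π²EI/(K·L)²:  L = (1/K)·√(π²EI/P_cr) = (1/2)·√(π²×7.04×10^10×4.567×10^-5/1.870×10^5)
L = 6.51 m

L_max ≈ 6.51 m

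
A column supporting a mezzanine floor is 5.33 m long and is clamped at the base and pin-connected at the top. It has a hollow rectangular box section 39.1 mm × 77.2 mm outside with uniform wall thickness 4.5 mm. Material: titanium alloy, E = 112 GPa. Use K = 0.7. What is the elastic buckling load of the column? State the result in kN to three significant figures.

P_cr ≈ 18.2 kN

Inner dimensions: h_i = 77.2 − 2×4.5 = 68.20 mm, b_i = 39.1 − 2×4.5 = 30.10 mm
Weak-axis I_min = (h_o·b_o³ − h_i·b_i³)/12 with b_o = 39.1, b_i = 30.10 mm (shorter outer/inner sides).
I_min = (77.2×39.1³ − 68.20×30.10³)/12 = 2.296×10^5 mm⁴
I = 2.296×10^5 mm⁴ = 2.296×10^-7 m⁴
Effective length L_e = K·L = 0.7 × 5.33 = 3.731 m
P_cr = π²EI / L_e² = π² × 112×10⁹ × 2.296×10^-7 / 3.731² = 1.823×10^4 N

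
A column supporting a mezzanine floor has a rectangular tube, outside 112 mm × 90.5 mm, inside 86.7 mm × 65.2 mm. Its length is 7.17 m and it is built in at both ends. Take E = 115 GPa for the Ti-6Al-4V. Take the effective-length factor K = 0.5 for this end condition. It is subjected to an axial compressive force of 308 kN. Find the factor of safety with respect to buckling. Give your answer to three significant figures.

n ≈ 1.41

Weak-axis I_min = (h_o·b_o³ − h_i·b_i³)/12 with b_o = 90.5, b_i = 65.20 mm (shorter outer/inner sides).
I_min = (112×90.5³ − 86.70×65.20³)/12 = 4.915×10^6 mm⁴
I = 4.915×10^6 mm⁴ = 4.915×10^-6 m⁴
Effective length L_e = K·L = 0.5 × 7.17 = 3.585 m
P_cr = π²EI / L_e² = π² × 115×10⁹ × 4.915×10^-6 / 3.585² = 4.341×10^5 N
Factor of safety n = P_cr / P = 434.10 / 308 = 1.41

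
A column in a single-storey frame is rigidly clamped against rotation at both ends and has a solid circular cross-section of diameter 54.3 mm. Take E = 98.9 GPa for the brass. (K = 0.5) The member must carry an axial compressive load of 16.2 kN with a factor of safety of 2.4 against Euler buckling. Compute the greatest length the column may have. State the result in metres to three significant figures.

I = πd⁴/64 = π×54.3⁴/64 = 4.267×10^5 mm⁴
I = 4.267×10^-7 m⁴
Required critical load P_cr = n·P = 2.4 × 16.2 = 38.88 kN = 3.888×10^4 N
From P_cr = π²EI/(K·L)²:  L = (1/K)·√(π²EI/P_cr) = (1/0.5)·√(π²×9.89×10^10×4.267×10^-7/3.888×10^4)
L = 6.55 m

L_max ≈ 6.55 m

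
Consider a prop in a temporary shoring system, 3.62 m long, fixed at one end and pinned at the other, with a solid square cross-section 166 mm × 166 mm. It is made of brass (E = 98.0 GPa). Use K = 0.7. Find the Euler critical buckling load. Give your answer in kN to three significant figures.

P_cr ≈ 9530 kN

I = a⁴/12 = 166⁴/12 = 6.328×10^7 mm⁴
I = 6.328×10^7 mm⁴ = 6.328×10^-5 m⁴
Effective length L_e = K·L = 0.7 × 3.62 = 2.534 m
P_cr = π²EI / L_e² = π² × 98.0×10⁹ × 6.328×10^-5 / 2.534² = 9.532×10^6 N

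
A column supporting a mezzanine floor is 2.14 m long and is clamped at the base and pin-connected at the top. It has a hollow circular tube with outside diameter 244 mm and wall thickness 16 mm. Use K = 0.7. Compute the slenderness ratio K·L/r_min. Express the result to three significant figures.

λ ≈ 18.5

Inner diameter d_i = 244 − 2×16 = 212.0 mm
I = π(d_o⁴ − d_i⁴)/64 = π(244⁴ − 212.0⁴)/64 = 7.484×10^7 mm⁴
A = 1.146×10^4 mm²;  r_min = √(I/A) = √(7.484×10^7/1.146×10^4) = 80.81 mm
L_e = K·L = 0.7 × 2.14 m = 1.498 m = 1498.0 mm
λ = L_e / r_min = 1498.0 / 80.81 = 18.5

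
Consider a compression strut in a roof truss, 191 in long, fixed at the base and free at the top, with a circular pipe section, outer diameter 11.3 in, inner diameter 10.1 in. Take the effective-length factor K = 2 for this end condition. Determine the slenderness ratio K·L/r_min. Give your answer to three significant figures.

λ ≈ 101

d_o = 11.3 in, d_i = 10.1 in
I = π(d_o⁴ − d_i⁴)/64 = π(11.3⁴ − 10.10⁴)/64 = 289.6 in⁴
A = 20.17 in²;  r_min = √(I/A) = √(289.6/20.17) = 3.789 in
L_e = K·L = 2 × 191 = 382.0 in
λ = L_e / r_min = 382.00 / 3.789 = 101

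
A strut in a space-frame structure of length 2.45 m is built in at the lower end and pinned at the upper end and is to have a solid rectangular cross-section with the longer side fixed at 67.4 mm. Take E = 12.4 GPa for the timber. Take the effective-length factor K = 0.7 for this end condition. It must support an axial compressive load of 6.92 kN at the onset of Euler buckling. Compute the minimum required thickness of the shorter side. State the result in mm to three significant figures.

L_e = K·L = 0.7 × 2.45 = 1.715 m
Required I = P_cr·L_e²/(π²E) = 6.920×10^3 × 1.715² / (π² × 1.24×10^10) = 1.663×10^-7 m⁴
I_req = 1.663×10^5 mm⁴
Rectangle, weak axis: I_min = h·b³/12 with h = 67.4 mm fixed  ⇒  b = (12I/h)^(1/3) = 30.9 mm

b ≈ 30.9 mm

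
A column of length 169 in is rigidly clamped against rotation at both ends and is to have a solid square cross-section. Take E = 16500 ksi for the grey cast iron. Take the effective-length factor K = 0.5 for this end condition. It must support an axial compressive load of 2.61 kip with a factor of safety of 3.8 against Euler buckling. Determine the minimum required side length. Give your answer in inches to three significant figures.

Required P_cr = n·P = 3.8 × 2.61 = 9.918 kip
L_e = K·L = 0.5 × 169 = 84.50 in
Required I = P_cr·L_e²/(π²E) = 9.918×10^3 × 84.50² / (π² × 1.65×10^7) = 0.4349 in⁴
Solid square: I = a⁴/12  ⇒  a = (12I)^(1/4) = (12×0.4349)^(1/4) = 1.51 in

a ≈ 1.51 in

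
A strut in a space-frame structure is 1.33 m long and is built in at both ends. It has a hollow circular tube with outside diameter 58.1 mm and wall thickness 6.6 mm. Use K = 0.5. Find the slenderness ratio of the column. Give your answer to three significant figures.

λ ≈ 36.2

Inner diameter d_i = 58.1 − 2×6.6 = 44.90 mm
I = π(d_o⁴ − d_i⁴)/64 = π(58.1⁴ − 44.90⁴)/64 = 3.598×10^5 mm⁴
A = 1.068×10^3 mm²;  r_min = √(I/A) = √(3.598×10^5/1.068×10^3) = 18.36 mm
L_e = K·L = 0.5 × 1.33 m = 0.6650 m = 665.00 mm
λ = L_e / r_min = 665.00 / 18.36 = 36.2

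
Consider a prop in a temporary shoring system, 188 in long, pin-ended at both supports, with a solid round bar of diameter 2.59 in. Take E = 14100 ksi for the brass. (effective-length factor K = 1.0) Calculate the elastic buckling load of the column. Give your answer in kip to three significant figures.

I = πd⁴/64 = π×2.59⁴/64 = 2.209 in⁴
Effective length L_e = K·L = 1 × 188 = 188.0 in
P_cr = π²EI / L_e² = π² × 14100×10³ × 2.209 / 188.0² = 8.697×10^3 lb

P_cr ≈ 8.70 kip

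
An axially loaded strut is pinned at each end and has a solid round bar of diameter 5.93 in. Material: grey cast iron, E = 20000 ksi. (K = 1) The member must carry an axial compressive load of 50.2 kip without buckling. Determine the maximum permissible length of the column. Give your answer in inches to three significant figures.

L_max ≈ 489 in

I = πd⁴/64 = π×5.93⁴/64 = 60.70 in⁴
At the buckling limit P_cr = P = 5.020×10^4 lb
From P_cr = π²EI/(K·L)²:  L = (1/K)·√(π²EI/P_cr) = (1/1)·√(π²×2.00×10^7×60.70/5.020×10^4)
L = 489 in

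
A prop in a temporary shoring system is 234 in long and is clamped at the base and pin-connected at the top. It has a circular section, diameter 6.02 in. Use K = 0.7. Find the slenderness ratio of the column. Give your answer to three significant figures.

λ ≈ 109

For a solid circle r = d/4 = 6.02/4 = 1.505 in
L_e = K·L = 0.7 × 234 = 163.8 in
λ = L_e / r_min = 163.80 / 1.505 = 109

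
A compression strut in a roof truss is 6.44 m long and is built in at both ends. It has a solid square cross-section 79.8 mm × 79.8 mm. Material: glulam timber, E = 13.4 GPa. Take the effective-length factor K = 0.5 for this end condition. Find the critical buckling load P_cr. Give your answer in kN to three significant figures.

I = a⁴/12 = 79.8⁴/12 = 3.379×10^6 mm⁴
I = 3.379×10^6 mm⁴ = 3.379×10^-6 m⁴
Effective length L_e = K·L = 0.5 × 6.44 = 3.220 m
P_cr = π²EI / L_e² = π² × 13.4×10⁹ × 3.379×10^-6 / 3.220² = 4.310×10^4 N

P_cr ≈ 43.1 kN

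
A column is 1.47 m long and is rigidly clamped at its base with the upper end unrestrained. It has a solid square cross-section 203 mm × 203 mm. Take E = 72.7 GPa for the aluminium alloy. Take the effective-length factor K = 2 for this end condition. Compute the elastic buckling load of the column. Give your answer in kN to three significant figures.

P_cr ≈ 11700 kN

I = a⁴/12 = 203⁴/12 = 1.415×10^8 mm⁴
I = 1.415×10^8 mm⁴ = 1.415×10^-4 m⁴
Effective length L_e = K·L = 2 × 1.47 = 2.940 m
P_cr = π²EI / L_e² = π² × 72.7×10⁹ × 1.415×10^-4 / 2.940² = 1.175×10^7 N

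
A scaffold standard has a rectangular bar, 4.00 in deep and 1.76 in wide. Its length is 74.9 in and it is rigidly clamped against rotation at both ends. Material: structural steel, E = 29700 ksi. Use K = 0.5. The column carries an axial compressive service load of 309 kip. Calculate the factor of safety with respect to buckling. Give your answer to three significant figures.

n ≈ 1.23

Buckling occurs about the weak axis: I_min = h·b³/12 with b = 1.76 in (the shorter side).
I_min = 4.00×1.76³/12 = 1.817 in⁴
Effective length L_e = K·L = 0.5 × 74.9 = 37.45 in
P_cr = π²EI / L_e² = π² × 29700×10³ × 1.817 / 37.45² = 3.798×10^5 lb
Factor of safety n = P_cr / P = 379.81 / 309 = 1.23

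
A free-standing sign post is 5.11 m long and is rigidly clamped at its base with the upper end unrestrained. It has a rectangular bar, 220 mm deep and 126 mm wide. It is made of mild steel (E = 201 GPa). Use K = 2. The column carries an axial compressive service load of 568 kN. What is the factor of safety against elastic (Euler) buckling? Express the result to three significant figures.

n ≈ 1.23

Buckling occurs about the weak axis: I_min = h·b³/12 with b = 126 mm (the shorter side).
I_min = 220×126³/12 = 3.667×10^7 mm⁴
I = 3.667×10^7 mm⁴ = 3.667×10^-5 m⁴
Effective length L_e = K·L = 2 × 5.11 = 10.22 m
P_cr = π²EI / L_e² = π² × 201×10⁹ × 3.667×10^-5 / 10.22² = 6.965×10^5 N
Factor of safety n = P_cr / P = 696.54 / 568 = 1.23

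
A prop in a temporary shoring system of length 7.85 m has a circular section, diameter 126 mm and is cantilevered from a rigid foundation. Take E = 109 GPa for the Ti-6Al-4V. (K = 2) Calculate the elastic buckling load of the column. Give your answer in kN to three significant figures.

I = πd⁴/64 = π×126⁴/64 = 1.237×10^7 mm⁴
I = 1.237×10^7 mm⁴ = 1.237×10^-5 m⁴
Effective length L_e = K·L = 2 × 7.85 = 15.70 m
P_cr = π²EI / L_e² = π² × 109×10⁹ × 1.237×10^-5 / 15.70² = 5.400×10^4 N

P_cr ≈ 54.0 kN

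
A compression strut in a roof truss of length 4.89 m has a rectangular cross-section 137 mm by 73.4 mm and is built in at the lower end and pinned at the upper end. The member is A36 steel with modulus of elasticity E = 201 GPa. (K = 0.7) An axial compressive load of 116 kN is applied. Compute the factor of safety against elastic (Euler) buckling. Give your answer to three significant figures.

n ≈ 6.59

Buckling occurs about the weak axis: I_min = h·b³/12 with b = 73.4 mm (the shorter side).
I_min = 137×73.4³/12 = 4.515×10^6 mm⁴
I = 4.515×10^6 mm⁴ = 4.515×10^-6 m⁴
Effective length L_e = K·L = 0.7 × 4.89 = 3.423 m
P_cr = π²EI / L_e² = π² × 201×10⁹ × 4.515×10^-6 / 3.423² = 7.644×10^5 N
Factor of safety n = P_cr / P = 764.38 / 116 = 6.59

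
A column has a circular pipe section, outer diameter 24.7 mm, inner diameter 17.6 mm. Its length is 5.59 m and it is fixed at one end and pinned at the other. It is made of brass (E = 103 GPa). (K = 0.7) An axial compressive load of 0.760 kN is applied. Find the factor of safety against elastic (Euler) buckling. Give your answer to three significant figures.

n ≈ 1.18

d_o = 24.7 mm, d_i = 17.6 mm
I = π(d_o⁴ − d_i⁴)/64 = π(24.7⁴ − 17.60⁴)/64 = 1.356×10^4 mm⁴
I = 1.356×10^4 mm⁴ = 1.356×10^-8 m⁴
Effective length L_e = K·L = 0.7 × 5.59 = 3.913 m
P_cr = π²EI / L_e² = π² × 103×10⁹ × 1.356×10^-8 / 3.913² = 900.3 N
Factor of safety n = P_cr / P = 0.90033 / 0.760 = 1.18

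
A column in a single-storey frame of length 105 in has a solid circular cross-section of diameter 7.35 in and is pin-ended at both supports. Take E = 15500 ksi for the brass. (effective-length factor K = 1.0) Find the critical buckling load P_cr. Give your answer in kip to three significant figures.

I = πd⁴/64 = π×7.35⁴/64 = 143.3 in⁴
Effective length L_e = K·L = 1 × 105 = 105.0 in
P_cr = π²EI / L_e² = π² × 15500×10³ × 143.3 / 105.0² = 1.988×10^6 lb

P_cr ≈ 1990 kip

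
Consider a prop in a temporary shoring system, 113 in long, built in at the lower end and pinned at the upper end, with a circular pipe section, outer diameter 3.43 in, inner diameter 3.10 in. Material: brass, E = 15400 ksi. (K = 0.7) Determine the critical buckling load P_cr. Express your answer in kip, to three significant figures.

P_cr ≈ 54.9 kip

d_o = 3.43 in, d_i = 3.10 in
I = π(d_o⁴ − d_i⁴)/64 = π(3.43⁴ − 3.100⁴)/64 = 2.261 in⁴
Effective length L_e = K·L = 0.7 × 113 = 79.10 in
P_cr = π²EI / L_e² = π² × 15400×10³ × 2.261 / 79.10² = 5.492×10^4 lb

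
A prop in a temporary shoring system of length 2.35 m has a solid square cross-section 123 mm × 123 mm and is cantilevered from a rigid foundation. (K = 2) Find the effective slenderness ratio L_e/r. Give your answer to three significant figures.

λ ≈ 132

For a square r = a/√12 = 123/√12 = 35.51 mm
L_e = K·L = 2 × 2.35 m = 4.700 m = 4700.0 mm
λ = L_e / r_min = 4700.0 / 35.51 = 132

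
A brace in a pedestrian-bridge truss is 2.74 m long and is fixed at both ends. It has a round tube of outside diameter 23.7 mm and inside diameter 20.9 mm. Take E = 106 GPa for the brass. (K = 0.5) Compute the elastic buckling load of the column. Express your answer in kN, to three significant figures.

P_cr ≈ 3.41 kN

d_o = 23.7 mm, d_i = 20.9 mm
I = π(d_o⁴ − d_i⁴)/64 = π(23.7⁴ − 20.90⁴)/64 = 6.121×10^3 mm⁴
I = 6.121×10^3 mm⁴ = 6.121×10^-9 m⁴
Effective length L_e = K·L = 0.5 × 2.74 = 1.370 m
P_cr = π²EI / L_e² = π² × 106×10⁹ × 6.121×10^-9 / 1.370² = 3.412×10^3 N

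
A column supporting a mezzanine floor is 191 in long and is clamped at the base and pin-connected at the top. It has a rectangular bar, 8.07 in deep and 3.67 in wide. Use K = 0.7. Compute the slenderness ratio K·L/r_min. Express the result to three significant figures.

λ ≈ 126

For a rectangle r_min = b/√12 = 3.67/√12 = 1.059 in
L_e = K·L = 0.7 × 191 = 133.7 in
λ = L_e / r_min = 133.70 / 1.059 = 126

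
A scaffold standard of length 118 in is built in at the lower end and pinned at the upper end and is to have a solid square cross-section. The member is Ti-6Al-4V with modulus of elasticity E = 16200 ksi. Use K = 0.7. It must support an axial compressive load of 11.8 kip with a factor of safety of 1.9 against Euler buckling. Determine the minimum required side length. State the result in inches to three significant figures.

a ≈ 1.84 in

Required P_cr = n·P = 1.9 × 11.8 = 22.42 kip
L_e = K·L = 0.7 × 118 = 82.60 in
Required I = P_cr·L_e²/(π²E) = 2.242×10^4 × 82.60² / (π² × 1.62×10^7) = 0.9567 in⁴
Solid square: I = a⁴/12  ⇒  a = (12I)^(1/4) = (12×0.9567)^(1/4) = 1.84 in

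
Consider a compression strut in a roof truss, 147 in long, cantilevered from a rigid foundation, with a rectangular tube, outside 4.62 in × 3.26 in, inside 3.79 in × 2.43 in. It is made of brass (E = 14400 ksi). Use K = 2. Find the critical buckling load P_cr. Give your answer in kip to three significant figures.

Weak-axis I_min = (h_o·b_o³ − h_i·b_i³)/12 with b_o = 3.26, b_i = 2.430 in (shorter outer/inner sides).
I_min = (4.62×3.26³ − 3.790×2.430³)/12 = 8.807 in⁴
Effective length L_e = K·L = 2 × 147 = 294.0 in
P_cr = π²EI / L_e² = π² × 14400×10³ × 8.807 / 294.0² = 1.448×10^4 lb

P_cr ≈ 14.5 kip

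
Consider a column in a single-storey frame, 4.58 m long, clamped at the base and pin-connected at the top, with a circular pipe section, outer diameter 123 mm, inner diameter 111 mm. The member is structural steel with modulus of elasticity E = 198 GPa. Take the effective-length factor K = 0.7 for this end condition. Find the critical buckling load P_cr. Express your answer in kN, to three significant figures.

d_o = 123 mm, d_i = 111 mm
I = π(d_o⁴ − d_i⁴)/64 = π(123⁴ − 111.0⁴)/64 = 3.784×10^6 mm⁴
I = 3.784×10^6 mm⁴ = 3.784×10^-6 m⁴
Effective length L_e = K·L = 0.7 × 4.58 = 3.206 m
P_cr = π²EI / L_e² = π² × 198×10⁹ × 3.784×10^-6 / 3.206² = 7.194×10^5 N

P_cr ≈ 719 kN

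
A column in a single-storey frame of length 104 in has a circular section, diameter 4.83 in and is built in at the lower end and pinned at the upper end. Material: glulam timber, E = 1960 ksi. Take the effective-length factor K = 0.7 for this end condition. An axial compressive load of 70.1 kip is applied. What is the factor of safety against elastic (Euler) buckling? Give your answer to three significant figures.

I = πd⁴/64 = π×4.83⁴/64 = 26.72 in⁴
Effective length L_e = K·L = 0.7 × 104 = 72.80 in
P_cr = π²EI / L_e² = π² × 1960×10³ × 26.72 / 72.80² = 9.751×10^4 lb
Factor of safety n = P_cr / P = 97.511 / 70.1 = 1.39

n ≈ 1.39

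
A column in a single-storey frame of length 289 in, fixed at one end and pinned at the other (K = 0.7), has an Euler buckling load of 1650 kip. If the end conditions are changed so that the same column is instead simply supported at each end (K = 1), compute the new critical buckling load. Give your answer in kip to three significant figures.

P_cr ≈ 808 kip

P_cr ∝ 1/K², so P_cr,new = P_cr,old × (K_old/K_new)² = 1650 × (0.7/1)²
= 1650 × 0.4900 = 808 kip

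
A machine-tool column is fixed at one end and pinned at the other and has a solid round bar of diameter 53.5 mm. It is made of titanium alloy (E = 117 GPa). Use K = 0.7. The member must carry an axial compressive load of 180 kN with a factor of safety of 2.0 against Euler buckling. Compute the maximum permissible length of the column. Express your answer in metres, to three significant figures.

I = πd⁴/64 = π×53.5⁴/64 = 4.021×10^5 mm⁴
I = 4.021×10^-7 m⁴
Required critical load P_cr = n·P = 2.0 × 180 = 360.0 kN = 3.600×10^5 N
From P_cr = π²EI/(K·L)²:  L = (1/K)·√(π²EI/P_cr) = (1/0.7)·√(π²×1.17×10^11×4.021×10^-7/3.600×10^5)
L = 1.62 m

L_max ≈ 1.62 m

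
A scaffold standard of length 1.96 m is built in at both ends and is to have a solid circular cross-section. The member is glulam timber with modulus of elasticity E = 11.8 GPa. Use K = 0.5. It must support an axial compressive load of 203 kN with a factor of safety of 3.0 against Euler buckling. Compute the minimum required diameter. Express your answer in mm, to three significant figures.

d ≈ 101 mm

Required P_cr = n·P = 3.0 × 203 = 609.0 kN
L_e = K·L = 0.5 × 1.96 = 0.9800 m
Required I = P_cr·L_e²/(π²E) = 6.090×10^5 × 0.9800² / (π² × 1.18×10^10) = 5.022×10^-6 m⁴
I_req = 5.022×10^6 mm⁴
Solid circle: I = πd⁴/64  ⇒  d = (64I/π)^(1/4) = (64×5.022×10^6/π)^(1/4) = 101 mm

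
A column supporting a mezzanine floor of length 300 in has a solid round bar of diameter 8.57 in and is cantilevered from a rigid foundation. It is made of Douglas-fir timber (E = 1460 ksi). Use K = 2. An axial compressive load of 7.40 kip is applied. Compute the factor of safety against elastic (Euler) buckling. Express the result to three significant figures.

I = πd⁴/64 = π×8.57⁴/64 = 264.8 in⁴
Effective length L_e = K·L = 2 × 300 = 600.0 in
P_cr = π²EI / L_e² = π² × 1460×10³ × 264.8 / 600.0² = 1.060×10^4 lb
Factor of safety n = P_cr / P = 10.598 / 7.40 = 1.43

n ≈ 1.43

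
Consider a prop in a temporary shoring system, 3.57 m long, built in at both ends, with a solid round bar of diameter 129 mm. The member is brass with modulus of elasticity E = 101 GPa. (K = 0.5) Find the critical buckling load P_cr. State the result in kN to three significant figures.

I = πd⁴/64 = π×129⁴/64 = 1.359×10^7 mm⁴
I = 1.359×10^7 mm⁴ = 1.359×10^-5 m⁴
Effective length L_e = K·L = 0.5 × 3.57 = 1.785 m
P_cr = π²EI / L_e² = π² × 101×10⁹ × 1.359×10^-5 / 1.785² = 4.253×10^6 N

P_cr ≈ 4250 kN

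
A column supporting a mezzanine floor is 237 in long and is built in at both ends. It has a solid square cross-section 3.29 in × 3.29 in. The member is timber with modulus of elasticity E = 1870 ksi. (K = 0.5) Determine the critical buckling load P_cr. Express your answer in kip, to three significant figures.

P_cr ≈ 12.8 kip

I = a⁴/12 = 3.29⁴/12 = 9.763 in⁴
Effective length L_e = K·L = 0.5 × 237 = 118.5 in
P_cr = π²EI / L_e² = π² × 1870×10³ × 9.763 / 118.5² = 1.283×10^4 lb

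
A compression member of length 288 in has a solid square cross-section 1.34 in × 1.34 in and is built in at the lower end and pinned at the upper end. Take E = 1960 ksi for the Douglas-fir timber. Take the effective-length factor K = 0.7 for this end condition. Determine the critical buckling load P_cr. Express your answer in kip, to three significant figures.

P_cr ≈ 0.128 kip

I = a⁴/12 = 1.34⁴/12 = 0.2687 in⁴
Effective length L_e = K·L = 0.7 × 288 = 201.6 in
P_cr = π²EI / L_e² = π² × 1960×10³ × 0.2687 / 201.6² = 127.9 lb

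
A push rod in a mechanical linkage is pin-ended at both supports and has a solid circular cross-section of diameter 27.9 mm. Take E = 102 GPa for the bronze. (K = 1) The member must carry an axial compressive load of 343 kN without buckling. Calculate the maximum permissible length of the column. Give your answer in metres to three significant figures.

L_max ≈ 0.295 m

I = πd⁴/64 = π×27.9⁴/64 = 2.974×10^4 mm⁴
I = 2.974×10^-8 m⁴
At the buckling limit P_cr = P = 3.430×10^5 N
From P_cr = π²EI/(K·L)²:  L = (1/K)·√(π²EI/P_cr) = (1/1)·√(π²×1.02×10^11×2.974×10^-8/3.430×10^5)
L = 0.295 m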